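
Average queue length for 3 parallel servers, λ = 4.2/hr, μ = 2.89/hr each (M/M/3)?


a = λ/μ = 1.4533; ρ = a/3 = 0.4844
P₀ = 0.222146
Lq = P₀·a^c·ρ / (c!·(1−ρ)²) = 0.222146·3.06941·0.4844/(6·0.26581)
= 0.20711

Final: 0.20711


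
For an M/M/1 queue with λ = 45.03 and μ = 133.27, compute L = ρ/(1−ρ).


ρ = λ/μ = 45.03/133.27 = 0.3379
L = ρ/(1−ρ) = 0.3379/(1 − 0.3379) = 0.3379/0.6621 = 0.5103

Final: 0.5103


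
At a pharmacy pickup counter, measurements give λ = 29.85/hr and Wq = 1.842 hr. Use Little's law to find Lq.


Lq = λWq = 29.85·1.842 = 54.9837

Final: 54.9837


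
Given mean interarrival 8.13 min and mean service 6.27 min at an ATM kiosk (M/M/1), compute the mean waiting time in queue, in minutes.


λ = 60/8.13 = 7.3801 /hr
μ = 60/6.27 = 9.5694 /hr
ρ = λ/μ = 7.3801/9.5694 = 0.7712
Wq = ρ/(μ−λ) = 0.7712/(9.5694−7.3801) = 0.35227 hr
In minutes: 0.35227·60 = 21.136 min

Final: 21.136 min


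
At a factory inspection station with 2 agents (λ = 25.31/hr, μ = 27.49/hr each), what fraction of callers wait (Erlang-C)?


a = λ/μ = 0.9207; ρ = a/2 = 0.4603
P₀ = 0.369535 (from M/M/c formula)
C(c,a) = [a^c/(c!(1−ρ))]·P₀ = [0.84769/(2·0.5397)]·0.369535
= 0.78540·0.369535 = 0.290234

Final: 0.290234


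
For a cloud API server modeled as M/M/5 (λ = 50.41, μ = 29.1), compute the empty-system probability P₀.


a = λ/μ = 50.41/29.1 = 1.7323; ρ = a/c = 0.3465
Σ_{k=0}^{4} a^k/k! (terms k=0..4) = 1.00000 + 1.73230 + 1.50044 + 0.86640 + 0.37522 = 5.47436
Tail: a^5/(5!(1−ρ)) = 15.59978/(120·0.6535) = 0.19891
P₀ = 1/(5.47436 + 0.19891) = 1/5.67327 = 0.176265

Final: 0.176265


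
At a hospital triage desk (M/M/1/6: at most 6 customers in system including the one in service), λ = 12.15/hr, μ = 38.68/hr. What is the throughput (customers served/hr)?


ρ = 0.3141; P_K = (1−ρ)ρ^6/(1−ρ^7) = 0.0006591
λ_eff = λ(1 − P_K) = 12.15·(1 − 0.0006591) = 12.15·0.999341 = 12.1420 /hr

Final: 12.1420 /hr


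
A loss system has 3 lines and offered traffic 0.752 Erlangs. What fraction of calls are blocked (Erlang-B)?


B(c,a) = (a^c/c!) / Σ_{k=0}^{c} a^k/k!
a^3/3! = 0.070877
Σ terms (k=0..3): 1.00000 + 0.75200 + 0.28275 + 0.07088 = 2.105629
B = 0.070877/2.105629 = 0.033660

Final: 0.033660


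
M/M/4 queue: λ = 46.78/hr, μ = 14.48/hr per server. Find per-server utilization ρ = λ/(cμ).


ρ = λ/(cμ) = 46.78/(4·14.48) = 46.78/57.92 = 0.8077

Final: 0.8077


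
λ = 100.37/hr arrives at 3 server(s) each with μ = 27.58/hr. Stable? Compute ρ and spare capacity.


Total capacity cμ = 3·27.58 = 82.74/hr
ρ = λ/(cμ) = 100.37/82.74 = 1.2131
Stable ⇔ ρ < 1: NO
Spare capacity = cμ − λ = 82.74 − 100.37 = -17.63/hr

Final: ρ = 1.2131; unstable; margin = -17.63/hr


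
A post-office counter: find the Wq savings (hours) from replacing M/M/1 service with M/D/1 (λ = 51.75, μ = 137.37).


ρ = 51.75/137.37 = 0.3767
Wq(M/M/1) = ρ/(μ−λ) = 0.3767/85.62 = 0.004400 hr
Wq(M/D/1) = ρ/(2(μ−λ)) = 0.002200 hr
Savings = 0.004400 − 0.002200 = 0.002200 hr

Final: 0.002200 hr


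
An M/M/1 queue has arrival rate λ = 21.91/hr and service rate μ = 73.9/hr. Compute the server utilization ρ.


ρ = λ/μ = 21.91/73.9 = 0.2965

Final: 0.2965


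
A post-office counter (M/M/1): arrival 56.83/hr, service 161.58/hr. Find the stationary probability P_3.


ρ = 56.83/161.58 = 0.3517
P_n = (1−ρ)·ρ^n = (1 − 0.3517)·0.3517^3 = 0.6483·0.043508 = 0.028206

Final: 0.028206


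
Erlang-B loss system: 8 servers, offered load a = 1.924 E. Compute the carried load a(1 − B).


B(8,1.924) = 0.0006802 (Erlang-B)
Carried load = a(1 − B) = 1.924·(1 − 0.0006802) = 1.924·0.999320 = 1.9227 E

Final: 1.9227 Erlangs


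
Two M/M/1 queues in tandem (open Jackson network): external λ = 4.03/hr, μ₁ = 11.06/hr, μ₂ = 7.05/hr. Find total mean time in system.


Each node sees arrival rate λ = 4.03/hr (tandem ⇒ throughput preserved).
W₁ = 1/(μ₁−λ) = 1/(11.06−4.03) = 0.14225 hr
W₂ = 1/(μ₂−λ) = 1/(7.05−4.03) = 0.33113 hr
W_total = W₁ + W₂ = 0.14225 + 0.33113 = 0.47337 hr

Final: 0.47337 hr


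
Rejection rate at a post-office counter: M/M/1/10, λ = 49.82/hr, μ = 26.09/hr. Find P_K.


ρ = λ/μ = 49.82/26.09 = 1.9095
P_K = (1−ρ)ρ^K/(1−ρ^(K+1)) = (-0.9095·644.609113)/(1 − 1230.909391)
= -586.300278/-1229.909391 = 0.476702

Final: 0.476702


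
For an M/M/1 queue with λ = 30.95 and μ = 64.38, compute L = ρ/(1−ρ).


ρ = λ/μ = 30.95/64.38 = 0.4807
L = ρ/(1−ρ) = 0.4807/(1 − 0.4807) = 0.4807/0.5193 = 0.9258

Final: 0.9258


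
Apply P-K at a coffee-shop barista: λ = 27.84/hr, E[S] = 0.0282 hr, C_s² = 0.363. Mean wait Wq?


ρ = λ·E[S] = 27.84·0.0282 = 0.7851
E[S²] = E[S]²(1+C_s²) = 0.0282²·(1+0.363) = 0.001084
Wq = λ·E[S²]/(2(1−ρ)) = 27.84·0.001084/(2·0.2149) = 0.07021 hr

Final: 0.07021 hr


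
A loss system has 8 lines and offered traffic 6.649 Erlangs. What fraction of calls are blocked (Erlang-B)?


B(c,a) = (a^c/c!) / Σ_{k=0}^{c} a^k/k!
a^8/8! = 94.739293
Σ terms (k=0..8): 1.00000 + 6.64900 + 22.10460 + 48.99116 + 81.43556 + 108.29301 + 120.00670 + 113.98922 + 94.73929 = 597.208551
B = 94.739293/597.208551 = 0.158637

Final: 0.158637


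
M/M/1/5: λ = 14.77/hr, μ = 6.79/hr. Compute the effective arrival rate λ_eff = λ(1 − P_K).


ρ = 2.1753; P_K = (1−ρ)ρ^5/(1−ρ^6) = 0.545433
λ_eff = λ(1 − P_K) = 14.77·(1 − 0.545433) = 14.77·0.454567 = 6.7140 /hr

Final: 6.7140 /hr


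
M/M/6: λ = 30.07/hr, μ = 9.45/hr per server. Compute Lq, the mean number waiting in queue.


a = λ/μ = 3.1820; ρ = a/6 = 0.5303
P₀ = 0.040528
Lq = P₀·a^c·ρ / (c!·(1−ρ)²) = 0.040528·1038.02955·0.5303/(720·0.22059)
= 0.14048

Final: 0.14048


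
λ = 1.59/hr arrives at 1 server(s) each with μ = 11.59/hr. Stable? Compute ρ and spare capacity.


Total capacity cμ = 1·11.59 = 11.59/hr
ρ = λ/(cμ) = 1.59/11.59 = 0.1372
Stable ⇔ ρ < 1: YES
Spare capacity = cμ − λ = 11.59 − 1.59 = 10.00/hr

Final: ρ = 0.1372; stable; margin = 10.00/hr


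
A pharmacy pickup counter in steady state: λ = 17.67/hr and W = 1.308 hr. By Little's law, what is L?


L = λW = 17.67·1.308 = 23.1124

Final: 23.1124


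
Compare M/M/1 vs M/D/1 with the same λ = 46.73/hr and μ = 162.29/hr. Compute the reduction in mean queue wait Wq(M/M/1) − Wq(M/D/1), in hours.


ρ = 46.73/162.29 = 0.2879
Wq(M/M/1) = ρ/(μ−λ) = 0.2879/115.56 = 0.002492 hr
Wq(M/D/1) = ρ/(2(μ−λ)) = 0.001246 hr
Savings = 0.002492 − 0.001246 = 0.001246 hr

Final: 0.001246 hr


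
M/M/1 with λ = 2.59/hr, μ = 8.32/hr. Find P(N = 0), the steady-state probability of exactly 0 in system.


ρ = 2.59/8.32 = 0.3113
P_n = (1−ρ)·ρ^n = (1 − 0.3113)·0.3113^0 = 0.6887·1.000000 = 0.688702

Final: 0.688702


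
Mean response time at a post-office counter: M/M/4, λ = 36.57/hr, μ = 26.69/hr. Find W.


a = 1.3702; ρ = 0.3425; P₀ = 0.252464
Lq = P₀·a^c·ρ/(c!(1−ρ)²) = 0.02938
Wq = Lq/λ = 0.02938/36.57 = 0.0008034 hr
W = Wq + 1/μ = 0.0008034 + 0.03747 = 0.03827 hr

Final: 0.03827 hr


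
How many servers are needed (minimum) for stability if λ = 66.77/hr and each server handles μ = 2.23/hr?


Stability requires cμ > λ ⇔ c > λ/μ.
λ/μ = 66.77/2.23 = 29.9417
Minimum integer c = ⌊29.9417⌋ + 1 = 30
Check: 30·2.23 = 66.90 > 66.77, while 29·2.23 = 64.67 ≤ 66.77

Final: 30 servers


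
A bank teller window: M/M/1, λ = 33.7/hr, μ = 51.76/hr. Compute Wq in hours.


ρ = 33.7/51.76 = 0.6511
Wq = ρ/(μ−λ) = 0.6511/(51.76 − 33.7) = 0.6511/18.06 = 0.03605 hr

Final: 0.03605 hr


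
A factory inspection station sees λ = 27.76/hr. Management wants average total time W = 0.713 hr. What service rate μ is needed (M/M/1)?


W = 1/(μ−λ) ⇒ μ − λ = 1/W = 1/0.713 = 1.4025
μ = λ + 1/W = 27.76 + 1.4025 = 29.1625 per hr

Final: 29.1625 /hr


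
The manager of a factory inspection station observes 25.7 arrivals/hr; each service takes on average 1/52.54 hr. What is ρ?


ρ = λ/μ = 25.7/52.54 = 0.4892

Final: 0.4892


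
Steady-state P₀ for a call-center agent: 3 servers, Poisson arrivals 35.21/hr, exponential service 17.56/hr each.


a = λ/μ = 35.21/17.56 = 2.0051; ρ = a/c = 0.6684
Σ_{k=0}^{2} a^k/k! (terms k=0..2) = 1.00000 + 2.00513 + 2.01026 = 5.01539
Tail: a^3/(3!(1−ρ)) = 8.06166/(6·0.3316) = 4.05160
P₀ = 1/(5.01539 + 4.05160) = 1/9.06699 = 0.110290

Final: 0.110290


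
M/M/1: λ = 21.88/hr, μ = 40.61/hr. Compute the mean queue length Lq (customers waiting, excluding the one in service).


ρ = 21.88/40.61 = 0.5388
Lq = ρ²/(1−ρ) = 0.2903/0.4612 = 0.6294

Final: 0.6294


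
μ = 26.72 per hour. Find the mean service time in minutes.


Mean service time = 1/μ = 1/26.72 hour = 0.03743 hour
In minutes: 0.03743 × 60 = 2.2455 min

Final: 2.2455 min


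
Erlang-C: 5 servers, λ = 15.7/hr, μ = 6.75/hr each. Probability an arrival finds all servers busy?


a = λ/μ = 2.3259; ρ = a/5 = 0.4652
P₀ = 0.096078 (from M/M/c formula)
C(c,a) = [a^c/(c!(1−ρ))]·P₀ = [68.07371/(120·0.5348)]·0.096078
= 1.06071·0.096078 = 0.101910

Final: 0.101910


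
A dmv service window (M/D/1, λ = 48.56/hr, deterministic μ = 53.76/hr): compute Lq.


ρ = 48.56/53.76 = 0.9033
M/D/1: Lq = ρ²/(2(1−ρ)) = 0.8159/(2·0.09673) = 4.21759

Final: 4.21759


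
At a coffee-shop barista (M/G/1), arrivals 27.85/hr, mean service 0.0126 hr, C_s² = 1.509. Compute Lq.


ρ = λ·E[S] = 27.85·0.0126 = 0.3509
Lq = ρ²(1+C_s²)/(2(1−ρ)) = 0.1231·(1+1.509)/(2·0.6491)
= 0.1231·2.5090/1.2982 = 0.23799

Final: 0.23799


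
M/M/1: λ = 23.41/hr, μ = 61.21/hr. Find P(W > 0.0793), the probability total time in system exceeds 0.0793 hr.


W ~ Exponential(μ−λ) for M/M/1.
μ − λ = 61.21 − 23.41 = 37.8000
P(W > t) = e^{−(μ−λ)t} = e^{−2.9975} = 0.049910

Final: 0.049910


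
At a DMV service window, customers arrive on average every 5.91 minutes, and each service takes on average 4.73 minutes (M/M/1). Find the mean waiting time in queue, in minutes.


λ = 60/5.91 = 10.1523 /hr
μ = 60/4.73 = 12.6850 /hr
ρ = λ/μ = 10.1523/12.6850 = 0.8003
Wq = ρ/(μ−λ) = 0.8003/(12.6850−10.1523) = 0.31600 hr
In minutes: 0.31600·60 = 18.960 min

Final: 18.960 min


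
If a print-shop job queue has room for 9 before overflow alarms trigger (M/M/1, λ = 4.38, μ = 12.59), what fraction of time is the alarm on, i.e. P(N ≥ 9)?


ρ = 4.38/12.59 = 0.3479
P(N ≥ n) = ρ^n = 0.3479^9 = 0.00007465

Final: 0.00007465


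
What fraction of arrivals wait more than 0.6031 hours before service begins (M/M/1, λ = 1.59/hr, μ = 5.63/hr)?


ρ = 1.59/5.63 = 0.2824
P(Wq > t) = ρ·e^{−(μ−λ)t} = 0.2824·e^{−2.4365}
= 0.2824·0.087464 = 0.024701

Final: 0.024701


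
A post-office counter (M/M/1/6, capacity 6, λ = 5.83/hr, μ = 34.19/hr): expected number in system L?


ρ = 5.83/34.19 = 0.1705
L = ρ[1 − (K+1)ρ^K + Kρ^(K+1)] / [(1−ρ)(1−ρ^(K+1))]
Numerator: 0.1705·(1 − 7·0.00002458 + 6·0.000004192) = 0.170493
Denominator: (0.8295)·(0.999996) = 0.829479
L = 0.170493/0.829479 = 0.2055

Final: 0.2055


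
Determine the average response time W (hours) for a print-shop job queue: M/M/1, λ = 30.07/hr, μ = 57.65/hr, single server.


W = 1/(μ−λ) = 1/(57.65 − 30.07) = 1/27.58 = 0.03626 hr

Final: 0.03626 hr


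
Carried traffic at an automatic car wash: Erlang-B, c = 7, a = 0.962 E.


B(7,0.962) = 0.00005781 (Erlang-B)
Carried load = a(1 − B) = 0.962·(1 − 0.00005781) = 0.962·0.999942 = 0.9619 E

Final: 0.9619 Erlangs


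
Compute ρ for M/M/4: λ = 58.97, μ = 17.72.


ρ = λ/(cμ) = 58.97/(4·17.72) = 58.97/70.88 = 0.8320

Final: 0.8320


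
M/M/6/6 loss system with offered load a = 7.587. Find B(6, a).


B(c,a) = (a^c/c!) / Σ_{k=0}^{c} a^k/k!
a^6/6! = 264.903690
Σ terms (k=0..6): 1.00000 + 7.58700 + 28.78128 + 72.78787 + 138.06039 + 209.49284 + 264.90369 = 722.613068
B = 264.903690/722.613068 = 0.366591

Final: 0.366591


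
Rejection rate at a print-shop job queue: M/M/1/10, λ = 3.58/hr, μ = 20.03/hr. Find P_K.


ρ = λ/μ = 3.58/20.03 = 0.1787
P_K = (1−ρ)ρ^K/(1−ρ^(K+1)) = (0.8213·0.00000003327)/(1 − 0.000000005946)
= 0.00000002732/1.000000 = 0.00000002732

Final: 0.00000002732


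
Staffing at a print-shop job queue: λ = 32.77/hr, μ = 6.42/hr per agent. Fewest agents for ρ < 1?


Stability requires cμ > λ ⇔ c > λ/μ.
λ/μ = 32.77/6.42 = 5.1044
Minimum integer c = ⌊5.1044⌋ + 1 = 6
Check: 6·6.42 = 38.52 > 32.77, while 5·6.42 = 32.10 ≤ 32.77

Final: 6 servers


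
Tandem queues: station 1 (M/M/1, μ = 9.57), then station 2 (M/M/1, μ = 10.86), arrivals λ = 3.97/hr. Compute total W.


Each node sees arrival rate λ = 3.97/hr (tandem ⇒ throughput preserved).
W₁ = 1/(μ₁−λ) = 1/(9.57−3.97) = 0.17857 hr
W₂ = 1/(μ₂−λ) = 1/(10.86−3.97) = 0.14514 hr
W_total = W₁ + W₂ = 0.17857 + 0.14514 = 0.32371 hr

Final: 0.32371 hr


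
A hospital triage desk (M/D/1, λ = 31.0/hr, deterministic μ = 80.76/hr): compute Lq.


ρ = 31.0/80.76 = 0.3839
M/D/1: Lq = ρ²/(2(1−ρ)) = 0.1473/(2·0.6161) = 0.11957

Final: 0.11957


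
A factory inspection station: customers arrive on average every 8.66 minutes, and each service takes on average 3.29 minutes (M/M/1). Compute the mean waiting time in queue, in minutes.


λ = 60/8.66 = 6.9284 /hr
μ = 60/3.29 = 18.2371 /hr
ρ = λ/μ = 6.9284/18.2371 = 0.3799
Wq = ρ/(μ−λ) = 0.3799/(18.2371−6.9284) = 0.03359 hr
In minutes: 0.03359·60 = 2.016 min

Final: 2.016 min


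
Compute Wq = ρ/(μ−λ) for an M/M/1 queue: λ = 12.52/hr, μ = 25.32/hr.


ρ = 12.52/25.32 = 0.4945
Wq = ρ/(μ−λ) = 0.4945/(25.32 − 12.52) = 0.4945/12.80 = 0.03863 hr

Final: 0.03863 hr


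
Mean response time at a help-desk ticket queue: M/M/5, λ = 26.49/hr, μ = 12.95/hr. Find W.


a = 2.0456; ρ = 0.4091; P₀ = 0.128224
Lq = P₀·a^c·ρ/(c!(1−ρ)²) = 0.04484
Wq = Lq/λ = 0.04484/26.49 = 0.001693 hr
W = Wq + 1/μ = 0.001693 + 0.07722 = 0.07891 hr

Final: 0.07891 hr


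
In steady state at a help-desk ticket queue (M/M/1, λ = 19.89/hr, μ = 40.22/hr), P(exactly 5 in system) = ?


ρ = 19.89/40.22 = 0.4945
P_n = (1−ρ)·ρ^n = (1 − 0.4945)·0.4945^5 = 0.5055·0.029578 = 0.014951

Final: 0.014951


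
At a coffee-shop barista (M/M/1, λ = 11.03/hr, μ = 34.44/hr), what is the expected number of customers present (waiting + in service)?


ρ = λ/μ = 11.03/34.44 = 0.3203
L = ρ/(1−ρ) = 0.3203/(1 − 0.3203) = 0.3203/0.6797 = 0.4712

Final: 0.4712


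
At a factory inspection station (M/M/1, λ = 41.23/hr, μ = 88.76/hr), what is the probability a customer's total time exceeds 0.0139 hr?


W ~ Exponential(μ−λ) for M/M/1.
μ − λ = 88.76 − 41.23 = 47.5300
P(W > t) = e^{−(μ−λ)t} = e^{−0.6607} = 0.516507

Final: 0.516507


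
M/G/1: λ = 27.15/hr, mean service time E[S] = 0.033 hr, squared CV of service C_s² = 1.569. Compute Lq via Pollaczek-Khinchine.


ρ = λ·E[S] = 27.15·0.033 = 0.8960
Lq = ρ²(1+C_s²)/(2(1−ρ)) = 0.8027·(1+1.569)/(2·0.1040)
= 0.8027·2.5690/0.2081 = 9.90968

Final: 9.90968


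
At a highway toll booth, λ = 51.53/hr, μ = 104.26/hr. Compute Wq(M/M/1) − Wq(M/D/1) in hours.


ρ = 51.53/104.26 = 0.4942
Wq(M/M/1) = ρ/(μ−λ) = 0.4942/52.73 = 0.009373 hr
Wq(M/D/1) = ρ/(2(μ−λ)) = 0.004687 hr
Savings = 0.009373 − 0.004687 = 0.004687 hr

Final: 0.004687 hr


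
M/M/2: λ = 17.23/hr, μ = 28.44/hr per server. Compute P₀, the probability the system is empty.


a = λ/μ = 17.23/28.44 = 0.6058; ρ = a/c = 0.3029
Σ_{k=0}^{1} a^k/k! (terms k=0..1) = 1.00000 + 0.60584 = 1.60584
Tail: a^2/(2!(1−ρ)) = 0.36704/(2·0.6971) = 0.26327
P₀ = 1/(1.60584 + 0.26327) = 1/1.86910 = 0.535016

Final: 0.535016


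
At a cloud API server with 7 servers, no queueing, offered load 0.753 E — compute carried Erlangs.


B(7,0.753) = 0.00001283 (Erlang-B)
Carried load = a(1 − B) = 0.753·(1 − 0.00001283) = 0.753·0.999987 = 0.7530 E

Final: 0.7530 Erlangs


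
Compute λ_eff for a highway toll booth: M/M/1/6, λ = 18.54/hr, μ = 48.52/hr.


ρ = 0.3821; P_K = (1−ρ)ρ^6/(1−ρ^7) = 0.001926
λ_eff = λ(1 − P_K) = 18.54·(1 − 0.001926) = 18.54·0.998074 = 18.5043 /hr

Final: 18.5043 /hr


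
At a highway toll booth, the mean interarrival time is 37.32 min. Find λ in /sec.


λ = 1/(interarrival time) in consistent units.
1 second = 0.0166667 min, so λ = 0.0166667/37.32 = 0.0004466 per second

Final: 0.0004466 /sec


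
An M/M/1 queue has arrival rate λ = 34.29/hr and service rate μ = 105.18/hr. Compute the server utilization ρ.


ρ = λ/μ = 34.29/105.18 = 0.3260

Final: 0.3260


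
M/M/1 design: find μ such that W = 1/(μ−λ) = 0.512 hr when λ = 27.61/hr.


W = 1/(μ−λ) ⇒ μ − λ = 1/W = 1/0.512 = 1.9531
μ = λ + 1/W = 27.61 + 1.9531 = 29.5631 per hr

Final: 29.5631 /hr


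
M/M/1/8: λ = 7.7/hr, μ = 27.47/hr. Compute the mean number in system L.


ρ = 7.7/27.47 = 0.2803
L = ρ[1 − (K+1)ρ^K + Kρ^(K+1)] / [(1−ρ)(1−ρ^(K+1))]
Numerator: 0.2803·(1 − 9·0.00003811 + 8·0.00001068) = 0.280234
Denominator: (0.7197)·(0.999989) = 0.719687
L = 0.280234/0.719687 = 0.3894

Final: 0.3894


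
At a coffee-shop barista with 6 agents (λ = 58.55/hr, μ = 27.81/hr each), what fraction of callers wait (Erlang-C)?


a = λ/μ = 2.1054; ρ = a/6 = 0.3509
P₀ = 0.121556 (from M/M/c formula)
C(c,a) = [a^c/(c!(1−ρ))]·P₀ = [87.08743/(720·0.6491)]·0.121556
= 0.18634·0.121556 = 0.022651

Final: 0.022651


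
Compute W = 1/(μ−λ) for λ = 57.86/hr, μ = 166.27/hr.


W = 1/(μ−λ) = 1/(166.27 − 57.86) = 1/108.41 = 0.009224 hr

Final: 0.009224 hr


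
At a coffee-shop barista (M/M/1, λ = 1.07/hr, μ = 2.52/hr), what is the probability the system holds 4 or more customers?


ρ = 1.07/2.52 = 0.4246
P(N ≥ n) = ρ^n = 0.4246^4 = 0.032504

Final: 0.032504


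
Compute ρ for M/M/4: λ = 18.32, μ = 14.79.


ρ = λ/(cμ) = 18.32/(4·14.79) = 18.32/59.16 = 0.3097

Final: 0.3097


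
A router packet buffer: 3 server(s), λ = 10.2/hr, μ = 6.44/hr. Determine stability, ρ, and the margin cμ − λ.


Total capacity cμ = 3·6.44 = 19.32/hr
ρ = λ/(cμ) = 10.2/19.32 = 0.5280
Stable ⇔ ρ < 1: YES
Spare capacity = cμ − λ = 19.32 − 10.2 = 9.12/hr

Final: ρ = 0.5280; stable; margin = 9.12/hr


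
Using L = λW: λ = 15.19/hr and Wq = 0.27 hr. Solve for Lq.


Lq = λWq = 15.19·0.27 = 4.1013

Final: 4.1013


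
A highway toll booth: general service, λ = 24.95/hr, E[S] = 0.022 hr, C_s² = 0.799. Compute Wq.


ρ = λ·E[S] = 24.95·0.022 = 0.5489
E[S²] = E[S]²(1+C_s²) = 0.022²·(1+0.799) = 0.0008707
Wq = λ·E[S²]/(2(1−ρ)) = 24.95·0.0008707/(2·0.4511) = 0.02408 hr

Final: 0.02408 hr


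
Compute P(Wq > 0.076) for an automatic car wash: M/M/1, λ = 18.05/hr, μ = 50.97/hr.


ρ = 18.05/50.97 = 0.3541
P(Wq > t) = ρ·e^{−(μ−λ)t} = 0.3541·e^{−2.5019}
= 0.3541·0.081928 = 0.029013

Final: 0.029013


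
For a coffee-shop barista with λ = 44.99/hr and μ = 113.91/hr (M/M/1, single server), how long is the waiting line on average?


ρ = 44.99/113.91 = 0.3950
Lq = ρ²/(1−ρ) = 0.1560/0.6050 = 0.2578

Final: 0.2578


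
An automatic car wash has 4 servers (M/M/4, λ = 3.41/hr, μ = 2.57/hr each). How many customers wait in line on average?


a = λ/μ = 1.3268; ρ = a/4 = 0.3317
P₀ = 0.263874
Lq = P₀·a^c·ρ / (c!·(1−ρ)²) = 0.263874·3.09945·0.3317/(24·0.44661)
= 0.02531

Final: 0.02531


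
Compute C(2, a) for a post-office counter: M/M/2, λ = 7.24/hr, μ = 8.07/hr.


a = λ/μ = 0.8971; ρ = a/2 = 0.4486
P₀ = 0.380667 (from M/M/c formula)
C(c,a) = [a^c/(c!(1−ρ))]·P₀ = [0.80488/(2·0.5514)]·0.380667
= 0.72982·0.380667 = 0.277817

Final: 0.277817


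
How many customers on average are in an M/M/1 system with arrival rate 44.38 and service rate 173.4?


ρ = λ/μ = 44.38/173.4 = 0.2559
L = ρ/(1−ρ) = 0.2559/(1 − 0.2559) = 0.2559/0.7441 = 0.3440

Final: 0.3440


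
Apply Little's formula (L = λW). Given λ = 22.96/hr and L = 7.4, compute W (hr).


W = L/λ = 7.4/22.96 = 0.3223 hr

Final: 0.3223 hr


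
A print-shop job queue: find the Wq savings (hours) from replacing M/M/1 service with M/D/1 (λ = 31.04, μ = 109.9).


ρ = 31.04/109.9 = 0.2824
Wq(M/M/1) = ρ/(μ−λ) = 0.2824/78.86 = 0.003582 hr
Wq(M/D/1) = ρ/(2(μ−λ)) = 0.001791 hr
Savings = 0.003582 − 0.001791 = 0.001791 hr

Final: 0.001791 hr


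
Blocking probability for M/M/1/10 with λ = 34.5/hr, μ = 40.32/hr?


ρ = λ/μ = 34.5/40.32 = 0.8557
P_K = (1−ρ)ρ^K/(1−ρ^(K+1)) = (0.1443·0.210371)/(1 − 0.180005)
= 0.030366/0.819995 = 0.037032

Final: 0.037032


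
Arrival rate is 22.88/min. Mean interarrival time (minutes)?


Mean interarrival time = 1/λ = 1/22.88 minute = 0.04371 minute
In minutes: 0.04371 × 1 = 0.04371 min

Final: 0.04371 min


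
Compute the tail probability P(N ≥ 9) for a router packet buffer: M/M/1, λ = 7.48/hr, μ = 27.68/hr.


ρ = 7.48/27.68 = 0.2702
P(N ≥ n) = ρ^n = 0.2702^9 = 0.000007685

Final: 0.000007685


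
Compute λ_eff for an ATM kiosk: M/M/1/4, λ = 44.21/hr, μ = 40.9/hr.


ρ = 1.0809; P_K = (1−ρ)ρ^4/(1−ρ^5) = 0.232272
λ_eff = λ(1 − P_K) = 44.21·(1 − 0.232272) = 44.21·0.767728 = 33.9412 /hr

Final: 33.9412 /hr


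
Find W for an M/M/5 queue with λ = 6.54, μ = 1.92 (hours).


a = 3.4062; ρ = 0.6813; P₀ = 0.029077
Lq = P₀·a^c·ρ/(c!(1−ρ)²) = 0.74500
Wq = Lq/λ = 0.74500/6.54 = 0.11391 hr
W = Wq + 1/μ = 0.11391 + 0.52083 = 0.63475 hr

Final: 0.63475 hr


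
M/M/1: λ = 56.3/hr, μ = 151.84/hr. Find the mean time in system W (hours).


W = 1/(μ−λ) = 1/(151.84 − 56.3) = 1/95.54 = 0.01047 hr

Final: 0.01047 hr


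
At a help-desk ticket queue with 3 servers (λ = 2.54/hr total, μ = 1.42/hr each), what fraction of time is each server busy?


ρ = λ/(cμ) = 2.54/(3·1.42) = 2.54/4.26 = 0.5962

Final: 0.5962


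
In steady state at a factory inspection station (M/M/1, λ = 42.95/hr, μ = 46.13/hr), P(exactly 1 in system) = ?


ρ = 42.95/46.13 = 0.9311
P_n = (1−ρ)·ρ^n = (1 − 0.9311)·0.9311^1 = 0.06894·0.931064 = 0.064183

Final: 0.064183


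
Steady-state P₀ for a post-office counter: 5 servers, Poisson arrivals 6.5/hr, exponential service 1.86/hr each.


a = λ/μ = 6.5/1.86 = 3.4946; ρ = a/c = 0.6989
Σ_{k=0}^{4} a^k/k! (terms k=0..4) = 1.00000 + 3.49462 + 6.10620 + 7.11295 + 6.21427 = 23.92805
Tail: a^5/(5!(1−ρ)) = 521.19719/(120·0.3011) = 14.42599
P₀ = 1/(23.92805 + 14.42599) = 1/38.35404 = 0.026073

Final: 0.026073


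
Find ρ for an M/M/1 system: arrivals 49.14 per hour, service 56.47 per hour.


ρ = λ/μ = 49.14/56.47 = 0.8702

Final: 0.8702


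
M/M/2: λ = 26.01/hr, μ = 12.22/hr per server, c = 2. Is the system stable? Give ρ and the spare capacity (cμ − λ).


Total capacity cμ = 2·12.22 = 24.44/hr
ρ = λ/(cμ) = 26.01/24.44 = 1.0642
Stable ⇔ ρ < 1: NO
Spare capacity = cμ − λ = 24.44 − 26.01 = -1.57/hr

Final: ρ = 1.0642; unstable; margin = -1.57/hr


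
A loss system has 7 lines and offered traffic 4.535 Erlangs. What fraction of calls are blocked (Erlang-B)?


B(c,a) = (a^c/c!) / Σ_{k=0}^{c} a^k/k!
a^7/7! = 7.827273
Σ terms (k=0..7): 1.00000 + 4.53500 + 10.28311 + 15.54464 + 17.62373 + 15.98473 + 12.08179 + 7.82727 = 84.880274
B = 7.827273/84.880274 = 0.092215

Final: 0.092215


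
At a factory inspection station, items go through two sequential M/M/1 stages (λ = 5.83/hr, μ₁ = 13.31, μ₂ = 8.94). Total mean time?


Each node sees arrival rate λ = 5.83/hr (tandem ⇒ throughput preserved).
W₁ = 1/(μ₁−λ) = 1/(13.31−5.83) = 0.13369 hr
W₂ = 1/(μ₂−λ) = 1/(8.94−5.83) = 0.32154 hr
W_total = W₁ + W₂ = 0.13369 + 0.32154 = 0.45523 hr

Final: 0.45523 hr


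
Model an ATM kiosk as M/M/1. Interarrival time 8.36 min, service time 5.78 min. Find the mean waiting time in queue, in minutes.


λ = 60/8.36 = 7.1770 /hr
μ = 60/5.78 = 10.3806 /hr
ρ = λ/μ = 7.1770/10.3806 = 0.6914
Wq = ρ/(μ−λ) = 0.6914/(10.3806−7.1770) = 0.21582 hr
In minutes: 0.21582·60 = 12.949 min

Final: 12.949 min


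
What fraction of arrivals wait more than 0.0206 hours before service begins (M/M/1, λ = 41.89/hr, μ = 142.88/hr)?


ρ = 41.89/142.88 = 0.2932
P(Wq > t) = ρ·e^{−(μ−λ)t} = 0.2932·e^{−2.0804}
= 0.2932·0.124881 = 0.036613

Final: 0.036613


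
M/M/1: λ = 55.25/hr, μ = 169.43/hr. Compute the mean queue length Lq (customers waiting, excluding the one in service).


ρ = 55.25/169.43 = 0.3261
Lq = ρ²/(1−ρ) = 0.1063/0.6739 = 0.1578

Final: 0.1578


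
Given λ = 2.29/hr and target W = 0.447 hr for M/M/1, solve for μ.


W = 1/(μ−λ) ⇒ μ − λ = 1/W = 1/0.447 = 2.2371
μ = λ + 1/W = 2.29 + 2.2371 = 4.5271 per hr

Final: 4.5271 /hr


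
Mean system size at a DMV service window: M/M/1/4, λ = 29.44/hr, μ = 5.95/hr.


ρ = 29.44/5.95 = 4.9479
L = ρ[1 − (K+1)ρ^K + Kρ^(K+1)] / [(1−ρ)(1−ρ^(K+1))]
Numerator: 4.9479·(1 − 5·599.353933 + 4·2965.542823) = 43870.061149
Denominator: (-3.9479)·(-2964.542823) = 11703.716119
L = 43870.061149/11703.716119 = 3.7484

Final: 3.7484


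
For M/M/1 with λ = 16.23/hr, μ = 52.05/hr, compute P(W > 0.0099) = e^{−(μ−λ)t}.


W ~ Exponential(μ−λ) for M/M/1.
μ − λ = 52.05 − 16.23 = 35.8200
P(W > t) = e^{−(μ−λ)t} = e^{−0.3546} = 0.701441

Final: 0.701441


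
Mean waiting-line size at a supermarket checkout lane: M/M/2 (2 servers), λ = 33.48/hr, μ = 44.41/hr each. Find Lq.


a = λ/μ = 0.7539; ρ = a/2 = 0.3769
P₀ = 0.452494
Lq = P₀·a^c·ρ / (c!·(1−ρ)²) = 0.452494·0.56834·0.3769/(2·0.38820)
= 0.12486

Final: 0.12486


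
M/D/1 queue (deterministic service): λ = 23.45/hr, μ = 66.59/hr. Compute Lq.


ρ = 23.45/66.59 = 0.3522
M/D/1: Lq = ρ²/(2(1−ρ)) = 0.1240/(2·0.6478) = 0.09571

Final: 0.09571


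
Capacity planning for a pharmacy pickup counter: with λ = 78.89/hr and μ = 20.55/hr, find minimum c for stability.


Stability requires cμ > λ ⇔ c > λ/μ.
λ/μ = 78.89/20.55 = 3.8389
Minimum integer c = ⌊3.8389⌋ + 1 = 4
Check: 4·20.55 = 82.20 > 78.89, while 3·20.55 = 61.65 ≤ 78.89

Final: 4 servers


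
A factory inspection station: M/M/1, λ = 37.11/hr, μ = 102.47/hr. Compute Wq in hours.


ρ = 37.11/102.47 = 0.3622
Wq = ρ/(μ−λ) = 0.3622/(102.47 − 37.11) = 0.3622/65.36 = 0.005541 hr

Final: 0.005541 hr


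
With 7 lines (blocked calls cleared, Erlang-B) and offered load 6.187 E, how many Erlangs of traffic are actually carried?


B(7,6.187) = 0.197202 (Erlang-B)
Carried load = a(1 − B) = 6.187·(1 − 0.197202) = 6.187·0.802798 = 4.9669 E

Final: 4.9669 Erlangs


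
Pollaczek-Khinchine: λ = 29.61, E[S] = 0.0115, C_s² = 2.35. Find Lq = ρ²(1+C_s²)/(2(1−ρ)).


ρ = λ·E[S] = 29.61·0.0115 = 0.3405
Lq = ρ²(1+C_s²)/(2(1−ρ)) = 0.1160·(1+2.35)/(2·0.6595)
= 0.1160·3.3500/1.3190 = 0.29450

Final: 0.29450


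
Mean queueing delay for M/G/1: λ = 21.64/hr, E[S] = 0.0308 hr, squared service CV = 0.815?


ρ = λ·E[S] = 21.64·0.0308 = 0.6665
E[S²] = E[S]²(1+C_s²) = 0.0308²·(1+0.815) = 0.001722
Wq = λ·E[S²]/(2(1−ρ)) = 21.64·0.001722/(2·0.3335) = 0.05586 hr

Final: 0.05586 hr


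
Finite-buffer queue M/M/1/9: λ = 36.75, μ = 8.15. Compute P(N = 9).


ρ = λ/μ = 36.75/8.15 = 4.5092
P_K = (1−ρ)ρ^K/(1−ρ^(K+1)) = (-3.5092·770721.744751)/(1 − 3475340.382771)
= -2704618.638021/-3475339.382771 = 0.778232

Final: 0.778232


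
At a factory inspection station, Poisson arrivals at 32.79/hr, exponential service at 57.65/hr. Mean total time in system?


W = 1/(μ−λ) = 1/(57.65 − 32.79) = 1/24.86 = 0.04023 hr

Final: 0.04023 hr


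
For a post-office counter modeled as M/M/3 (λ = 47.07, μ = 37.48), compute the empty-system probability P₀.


a = λ/μ = 47.07/37.48 = 1.2559; ρ = a/c = 0.4186
Σ_{k=0}^{2} a^k/k! (terms k=0..2) = 1.00000 + 1.25587 + 0.78860 = 3.04447
Tail: a^3/(3!(1−ρ)) = 1.98077/(6·0.5814) = 0.56784
P₀ = 1/(3.04447 + 0.56784) = 1/3.61231 = 0.276831

Final: 0.276831


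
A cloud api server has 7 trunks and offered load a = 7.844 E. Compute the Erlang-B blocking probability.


B(c,a) = (a^c/c!) / Σ_{k=0}^{c} a^k/k!
a^7/7! = 362.520490
Σ terms (k=0..7): 1.00000 + 7.84400 + 30.76417 + 80.43804 + 157.73901 + 247.46095 + 323.51395 + 362.52049 = 1211.280611
B = 362.520490/1211.280611 = 0.299287

Final: 0.299287


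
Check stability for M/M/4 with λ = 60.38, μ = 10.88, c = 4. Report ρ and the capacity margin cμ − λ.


Total capacity cμ = 4·10.88 = 43.52/hr
ρ = λ/(cμ) = 60.38/43.52 = 1.3874
Stable ⇔ ρ < 1: NO
Spare capacity = cμ − λ = 43.52 − 60.38 = -16.86/hr

Final: ρ = 1.3874; unstable; margin = -16.86/hr


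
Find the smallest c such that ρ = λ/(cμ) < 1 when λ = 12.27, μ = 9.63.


Stability requires cμ > λ ⇔ c > λ/μ.
λ/μ = 12.27/9.63 = 1.2741
Minimum integer c = ⌊1.2741⌋ + 1 = 2
Check: 2·9.63 = 19.26 > 12.27, while 1·9.63 = 9.63 ≤ 12.27

Final: 2 servers


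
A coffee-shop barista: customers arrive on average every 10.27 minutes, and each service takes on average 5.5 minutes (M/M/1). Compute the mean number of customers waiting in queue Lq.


λ = 60/10.27 = 5.8423 /hr
μ = 60/5.5 = 10.9091 /hr
ρ = λ/μ = 5.8423/10.9091 = 0.5355
Lq = ρ²/(1−ρ) = 0.2868/0.4645 = 0.6175

Final: 0.6175


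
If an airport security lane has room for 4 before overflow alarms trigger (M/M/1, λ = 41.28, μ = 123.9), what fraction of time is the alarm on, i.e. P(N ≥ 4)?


ρ = 41.28/123.9 = 0.3332
P(N ≥ n) = ρ^n = 0.3332^4 = 0.012322

Final: 0.012322


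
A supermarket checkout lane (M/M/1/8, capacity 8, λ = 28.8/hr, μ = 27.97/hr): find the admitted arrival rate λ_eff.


ρ = 1.0297; P_K = (1−ρ)ρ^8/(1−ρ^9) = 0.124543
λ_eff = λ(1 − P_K) = 28.8·(1 − 0.124543) = 28.8·0.875457 = 25.2132 /hr

Final: 25.2132 /hr


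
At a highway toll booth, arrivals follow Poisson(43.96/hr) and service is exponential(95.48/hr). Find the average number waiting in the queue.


ρ = 43.96/95.48 = 0.4604
Lq = ρ²/(1−ρ) = 0.2120/0.5396 = 0.3929

Final: 0.3929


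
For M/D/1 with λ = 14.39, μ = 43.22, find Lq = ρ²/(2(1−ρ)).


ρ = 14.39/43.22 = 0.3329
M/D/1: Lq = ρ²/(2(1−ρ)) = 0.1109/(2·0.6671) = 0.08309

Final: 0.08309


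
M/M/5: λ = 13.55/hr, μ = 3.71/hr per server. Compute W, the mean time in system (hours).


a = 3.6523; ρ = 0.7305; P₀ = 0.021300
Lq = P₀·a^c·ρ/(c!(1−ρ)²) = 1.15978
Wq = Lq/λ = 1.15978/13.55 = 0.08559 hr
W = Wq + 1/μ = 0.08559 + 0.26954 = 0.35513 hr

Final: 0.35513 hr


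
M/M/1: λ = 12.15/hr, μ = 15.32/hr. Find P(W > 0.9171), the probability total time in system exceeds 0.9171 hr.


W ~ Exponential(μ−λ) for M/M/1.
μ − λ = 15.32 − 12.15 = 3.1700
P(W > t) = e^{−(μ−λ)t} = e^{−2.9072} = 0.054628

Final: 0.054628


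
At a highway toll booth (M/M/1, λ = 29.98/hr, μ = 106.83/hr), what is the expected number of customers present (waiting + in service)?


ρ = λ/μ = 29.98/106.83 = 0.2806
L = ρ/(1−ρ) = 0.2806/(1 − 0.2806) = 0.2806/0.7194 = 0.3901

Final: 0.3901


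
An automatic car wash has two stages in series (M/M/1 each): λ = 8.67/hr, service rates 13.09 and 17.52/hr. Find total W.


Each node sees arrival rate λ = 8.67/hr (tandem ⇒ throughput preserved).
W₁ = 1/(μ₁−λ) = 1/(13.09−8.67) = 0.22624 hr
W₂ = 1/(μ₂−λ) = 1/(17.52−8.67) = 0.11299 hr
W_total = W₁ + W₂ = 0.22624 + 0.11299 = 0.33924 hr

Final: 0.33924 hr


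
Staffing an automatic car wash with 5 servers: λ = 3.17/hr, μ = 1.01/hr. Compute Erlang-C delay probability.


a = λ/μ = 3.1386; ρ = a/5 = 0.6277
P₀ = 0.039875 (from M/M/c formula)
C(c,a) = [a^c/(c!(1−ρ))]·P₀ = [304.57163/(120·0.3723)]·0.039875
= 6.81776·0.039875 = 0.271860

Final: 0.271860


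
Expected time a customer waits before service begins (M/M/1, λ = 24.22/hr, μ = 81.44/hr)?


ρ = 24.22/81.44 = 0.2974
Wq = ρ/(μ−λ) = 0.2974/(81.44 − 24.22) = 0.2974/57.22 = 0.005197 hr

Final: 0.005197 hr


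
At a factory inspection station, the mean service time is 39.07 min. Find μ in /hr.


μ = 1/(service time) in consistent units.
1 hour = 60 min, so μ = 60/39.07 = 1.5357 per hour

Final: 1.5357 /hr


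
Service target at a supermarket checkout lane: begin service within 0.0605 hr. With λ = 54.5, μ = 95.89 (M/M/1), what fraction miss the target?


ρ = 54.5/95.89 = 0.5684
P(Wq > t) = ρ·e^{−(μ−λ)t} = 0.5684·e^{−2.5041}
= 0.5684·0.081750 = 0.046463

Final: 0.046463


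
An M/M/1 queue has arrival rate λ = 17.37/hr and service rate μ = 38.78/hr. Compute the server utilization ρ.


ρ = λ/μ = 17.37/38.78 = 0.4479

Final: 0.4479


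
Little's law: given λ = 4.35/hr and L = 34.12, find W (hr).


W = L/λ = 34.12/4.35 = 7.8437 hr

Final: 7.8437 hr


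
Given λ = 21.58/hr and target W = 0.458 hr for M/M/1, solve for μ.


W = 1/(μ−λ) ⇒ μ − λ = 1/W = 1/0.458 = 2.1834
μ = λ + 1/W = 21.58 + 2.1834 = 23.7634 per hr

Final: 23.7634 /hr


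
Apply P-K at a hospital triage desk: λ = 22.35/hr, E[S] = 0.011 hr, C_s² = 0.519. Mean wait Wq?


ρ = λ·E[S] = 22.35·0.011 = 0.2459
E[S²] = E[S]²(1+C_s²) = 0.011²·(1+0.519) = 0.0001838
Wq = λ·E[S²]/(2(1−ρ)) = 22.35·0.0001838/(2·0.7541) = 0.002724 hr

Final: 0.002724 hr


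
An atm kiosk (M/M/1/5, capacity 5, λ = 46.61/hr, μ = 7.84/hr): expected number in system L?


ρ = 46.61/7.84 = 5.9452
L = ρ[1 − (K+1)ρ^K + Kρ^(K+1)] / [(1−ρ)(1−ρ^(K+1))]
Numerator: 5.9452·(1 − 6·7427.030395 + 5·44154.832486) = 1047613.137858
Denominator: (-4.9452)·(-44153.832486) = 218347.459885
L = 1047613.137858/218347.459885 = 4.7979

Final: 4.7979


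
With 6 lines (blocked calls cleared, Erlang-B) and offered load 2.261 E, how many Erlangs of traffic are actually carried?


B(6,2.261) = 0.019511 (Erlang-B)
Carried load = a(1 − B) = 2.261·(1 − 0.019511) = 2.261·0.980489 = 2.2169 E

Final: 2.2169 Erlangs


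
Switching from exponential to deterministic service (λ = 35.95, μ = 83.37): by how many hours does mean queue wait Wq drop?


ρ = 35.95/83.37 = 0.4312
Wq(M/M/1) = ρ/(μ−λ) = 0.4312/47.42 = 0.009093 hr
Wq(M/D/1) = ρ/(2(μ−λ)) = 0.004547 hr
Savings = 0.009093 − 0.004547 = 0.004547 hr

Final: 0.004547 hr


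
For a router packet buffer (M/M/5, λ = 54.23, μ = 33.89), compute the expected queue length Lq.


a = λ/μ = 1.6002; ρ = a/5 = 0.3200
P₀ = 0.201405
Lq = P₀·a^c·ρ / (c!·(1−ρ)²) = 0.201405·10.49156·0.3200/(120·0.46235)
= 0.01219

Final: 0.01219


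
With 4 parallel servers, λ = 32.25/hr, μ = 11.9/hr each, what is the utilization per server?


ρ = λ/(cμ) = 32.25/(4·11.9) = 32.25/47.60 = 0.6775

Final: 0.6775


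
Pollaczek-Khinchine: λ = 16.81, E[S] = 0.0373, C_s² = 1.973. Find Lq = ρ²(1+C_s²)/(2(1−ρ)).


ρ = λ·E[S] = 16.81·0.0373 = 0.6270
Lq = ρ²(1+C_s²)/(2(1−ρ)) = 0.3931·(1+1.973)/(2·0.3730)
= 0.3931·2.9730/0.7460 = 1.56684

Final: 1.56684


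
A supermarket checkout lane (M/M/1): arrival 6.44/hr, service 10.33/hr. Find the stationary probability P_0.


ρ = 6.44/10.33 = 0.6234
P_n = (1−ρ)·ρ^n = (1 − 0.6234)·0.6234^0 = 0.3766·1.000000 = 0.376573

Final: 0.376573


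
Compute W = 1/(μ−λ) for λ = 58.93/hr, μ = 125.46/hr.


W = 1/(μ−λ) = 1/(125.46 − 58.93) = 1/66.53 = 0.01503 hr

Final: 0.01503 hr


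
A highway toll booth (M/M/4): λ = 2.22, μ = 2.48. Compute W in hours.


a = 0.8952; ρ = 0.2238; P₀ = 0.408190
Lq = P₀·a^c·ρ/(c!(1−ρ)²) = 0.004056
Wq = Lq/λ = 0.004056/2.22 = 0.001827 hr
W = Wq + 1/μ = 0.001827 + 0.40323 = 0.40505 hr

Final: 0.40505 hr


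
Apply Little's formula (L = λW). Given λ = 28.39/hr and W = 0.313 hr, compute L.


L = λW = 28.39·0.313 = 8.8861

Final: 8.8861


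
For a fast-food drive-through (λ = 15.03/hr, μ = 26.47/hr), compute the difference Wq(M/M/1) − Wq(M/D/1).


ρ = 15.03/26.47 = 0.5678
Wq(M/M/1) = ρ/(μ−λ) = 0.5678/11.44 = 0.04963 hr
Wq(M/D/1) = ρ/(2(μ−λ)) = 0.02482 hr
Savings = 0.04963 − 0.02482 = 0.02482 hr

Final: 0.02482 hr


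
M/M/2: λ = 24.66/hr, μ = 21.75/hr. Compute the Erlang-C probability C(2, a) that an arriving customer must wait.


a = λ/μ = 1.1338; ρ = a/2 = 0.5669
P₀ = 0.276408 (from M/M/c formula)
C(c,a) = [a^c/(c!(1−ρ))]·P₀ = [1.28549/(2·0.4331)]·0.276408
= 1.48404·0.276408 = 0.410202

Final: 0.410202


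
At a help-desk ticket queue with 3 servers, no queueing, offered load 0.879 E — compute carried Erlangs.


B(3,0.879) = 0.047589 (Erlang-B)
Carried load = a(1 − B) = 0.879·(1 − 0.047589) = 0.879·0.952411 = 0.8372 E

Final: 0.8372 Erlangs


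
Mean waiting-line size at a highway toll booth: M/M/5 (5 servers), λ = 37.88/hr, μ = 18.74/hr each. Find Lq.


a = λ/μ = 2.0213; ρ = a/5 = 0.4043
P₀ = 0.131434
Lq = P₀·a^c·ρ / (c!·(1−ρ)²) = 0.131434·33.74442·0.4043/(120·0.35490)
= 0.04210

Final: 0.04210


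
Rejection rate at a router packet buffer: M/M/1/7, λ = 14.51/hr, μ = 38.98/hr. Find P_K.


ρ = λ/μ = 14.51/38.98 = 0.3722
P_K = (1−ρ)ρ^K/(1−ρ^(K+1)) = (0.6278·0.0009903)/(1 − 0.0003686)
= 0.0006217/0.999631 = 0.0006219

Final: 0.0006219


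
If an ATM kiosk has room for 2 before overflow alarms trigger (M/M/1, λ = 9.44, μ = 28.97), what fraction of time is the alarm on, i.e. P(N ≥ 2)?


ρ = 9.44/28.97 = 0.3259
P(N ≥ n) = ρ^n = 0.3259^2 = 0.106181

Final: 0.106181


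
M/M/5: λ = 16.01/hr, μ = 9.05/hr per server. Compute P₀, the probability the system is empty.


a = λ/μ = 16.01/9.05 = 1.7691; ρ = a/c = 0.3538
Σ_{k=0}^{4} a^k/k! (terms k=0..4) = 1.00000 + 1.76906 + 1.56479 + 0.92274 + 0.40809 = 5.66468
Tail: a^5/(5!(1−ρ)) = 17.32662/(120·0.6462) = 0.22345
P₀ = 1/(5.66468 + 0.22345) = 1/5.88812 = 0.169833

Final: 0.169833


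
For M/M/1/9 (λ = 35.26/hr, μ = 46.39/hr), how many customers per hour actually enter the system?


ρ = 0.7601; P_K = (1−ρ)ρ^9/(1−ρ^10) = 0.021711
λ_eff = λ(1 − P_K) = 35.26·(1 − 0.021711) = 35.26·0.978289 = 34.4945 /hr

Final: 34.4945 /hr


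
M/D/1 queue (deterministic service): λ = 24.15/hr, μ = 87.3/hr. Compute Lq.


ρ = 24.15/87.3 = 0.2766
M/D/1: Lq = ρ²/(2(1−ρ)) = 0.07653/(2·0.7234) = 0.05290

Final: 0.05290


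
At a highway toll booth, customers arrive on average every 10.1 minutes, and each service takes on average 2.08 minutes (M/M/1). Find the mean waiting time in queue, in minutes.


λ = 60/10.1 = 5.9406 /hr
μ = 60/2.08 = 28.8462 /hr
ρ = λ/μ = 5.9406/28.8462 = 0.2059
Wq = ρ/(μ−λ) = 0.2059/(28.8462−5.9406) = 0.008991 hr
In minutes: 0.008991·60 = 0.5395 min

Final: 0.5395 min


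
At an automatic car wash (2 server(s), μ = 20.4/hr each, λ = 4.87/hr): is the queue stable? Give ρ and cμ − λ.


Total capacity cμ = 2·20.4 = 40.80/hr
ρ = λ/(cμ) = 4.87/40.80 = 0.1194
Stable ⇔ ρ < 1: YES
Spare capacity = cμ − λ = 40.80 − 4.87 = 35.93/hr

Final: ρ = 0.1194; stable; margin = 35.93/hr


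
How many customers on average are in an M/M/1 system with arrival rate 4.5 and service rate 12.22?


ρ = λ/μ = 4.5/12.22 = 0.3682
L = ρ/(1−ρ) = 0.3682/(1 − 0.3682) = 0.3682/0.6318 = 0.5829

Final: 0.5829
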